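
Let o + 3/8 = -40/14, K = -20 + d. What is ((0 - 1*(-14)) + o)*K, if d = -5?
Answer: -15075/56 ≈ -269.20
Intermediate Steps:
K = -25 (K = -20 - 5 = -25)
o = -181/56 (o = -3/8 - 40/14 = -3/8 - 40*1/14 = -3/8 - 20/7 = -181/56 ≈ -3.2321)
((0 - 1*(-14)) + o)*K = ((0 - 1*(-14)) - 181/56)*(-25) = ((0 + 14) - 181/56)*(-25) = (14 - 181/56)*(-25) = (603/56)*(-25) = -15075/56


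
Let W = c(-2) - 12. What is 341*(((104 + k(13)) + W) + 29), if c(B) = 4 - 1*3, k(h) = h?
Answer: 46035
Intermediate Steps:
c(B) = 1 (c(B) = 4 - 3 = 1)
W = -11 (W = 1 - 12 = -11)
341*(((104 + k(13)) + W) + 29) = 341*(((104 + 13) - 11) + 29) = 341*((117 - 11) + 29) = 341*(106 + 29) = 341*135 = 46035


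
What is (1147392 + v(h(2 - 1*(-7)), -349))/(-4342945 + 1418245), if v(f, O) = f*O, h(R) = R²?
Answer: -373041/974900 ≈ -0.38265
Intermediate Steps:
v(f, O) = O*f
(1147392 + v(h(2 - 1*(-7)), -349))/(-4342945 + 1418245) = (1147392 - 349*(2 - 1*(-7))²)/(-4342945 + 1418245) = (1147392 - 349*(2 + 7)²)/(-2924700) = (1147392 - 349*9²)*(-1/2924700) = (1147392 - 349*81)*(-1/2924700) = (1147392 - 28269)*(-1/2924700) = 1119123*(-1/2924700) = -373041/974900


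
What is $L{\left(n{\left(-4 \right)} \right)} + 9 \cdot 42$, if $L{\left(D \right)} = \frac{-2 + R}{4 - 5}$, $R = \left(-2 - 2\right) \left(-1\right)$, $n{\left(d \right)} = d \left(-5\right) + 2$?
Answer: $376$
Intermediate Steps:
$n{\left(d \right)} = 2 - 5 d$ ($n{\left(d \right)} = - 5 d + 2 = 2 - 5 d$)
$R = 4$ ($R = \left(-4\right) \left(-1\right) = 4$)
$L{\left(D \right)} = -2$ ($L{\left(D \right)} = \frac{-2 + 4}{4 - 5} = \frac{2}{-1} = 2 \left(-1\right) = -2$)
$L{\left(n{\left(-4 \right)} \right)} + 9 \cdot 42 = -2 + 9 \cdot 42 = -2 + 378 = 376$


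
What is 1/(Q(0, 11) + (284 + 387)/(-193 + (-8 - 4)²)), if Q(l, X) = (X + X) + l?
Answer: 49/407 ≈ 0.12039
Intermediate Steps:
Q(l, X) = l + 2*X (Q(l, X) = 2*X + l = l + 2*X)
1/(Q(0, 11) + (284 + 387)/(-193 + (-8 - 4)²)) = 1/((0 + 2*11) + (284 + 387)/(-193 + (-8 - 4)²)) = 1/((0 + 22) + 671/(-193 + (-12)²)) = 1/(22 + 671/(-193 + 144)) = 1/(22 + 671/(-49)) = 1/(22 + 671*(-1/49)) = 1/(22 - 671/49) = 1/(407/49) = 49/407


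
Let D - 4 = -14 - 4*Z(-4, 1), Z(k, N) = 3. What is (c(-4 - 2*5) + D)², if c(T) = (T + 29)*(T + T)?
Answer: 195364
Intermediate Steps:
c(T) = 2*T*(29 + T) (c(T) = (29 + T)*(2*T) = 2*T*(29 + T))
D = -22 (D = 4 + (-14 - 4*3) = 4 + (-14 - 12) = 4 - 26 = -22)
(c(-4 - 2*5) + D)² = (2*(-4 - 2*5)*(29 + (-4 - 2*5)) - 22)² = (2*(-4 - 10)*(29 + (-4 - 10)) - 22)² = (2*(-14)*(29 - 14) - 22)² = (2*(-14)*15 - 22)² = (-420 - 22)² = (-442)² = 195364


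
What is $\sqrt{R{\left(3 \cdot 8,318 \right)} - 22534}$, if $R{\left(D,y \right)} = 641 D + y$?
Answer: $4 i \sqrt{427} \approx 82.656 i$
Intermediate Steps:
$R{\left(D,y \right)} = y + 641 D$
$\sqrt{R{\left(3 \cdot 8,318 \right)} - 22534} = \sqrt{\left(318 + 641 \cdot 3 \cdot 8\right) - 22534} = \sqrt{\left(318 + 641 \cdot 24\right) - 22534} = \sqrt{\left(318 + 15384\right) - 22534} = \sqrt{15702 - 22534} = \sqrt{-6832} = 4 i \sqrt{427}$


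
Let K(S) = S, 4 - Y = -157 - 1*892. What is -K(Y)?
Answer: -1053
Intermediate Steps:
Y = 1053 (Y = 4 - (-157 - 1*892) = 4 - (-157 - 892) = 4 - 1*(-1049) = 4 + 1049 = 1053)
-K(Y) = -1*1053 = -1053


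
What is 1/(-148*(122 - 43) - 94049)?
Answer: -1/105741 ≈ -9.4571e-6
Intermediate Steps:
1/(-148*(122 - 43) - 94049) = 1/(-148*79 - 94049) = 1/(-11692 - 94049) = 1/(-105741) = -1/105741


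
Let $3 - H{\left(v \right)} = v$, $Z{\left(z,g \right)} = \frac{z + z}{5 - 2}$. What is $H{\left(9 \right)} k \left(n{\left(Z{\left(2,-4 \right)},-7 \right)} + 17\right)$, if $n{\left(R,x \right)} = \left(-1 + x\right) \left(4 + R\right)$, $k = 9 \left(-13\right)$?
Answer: $-18018$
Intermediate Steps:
$Z{\left(z,g \right)} = \frac{2 z}{3}$
$H{\left(v \right)} = 3 - v$
$k = -117$
$H{\left(9 \right)} k \left(n{\left(Z{\left(2,-4 \right)},-7 \right)} + 17\right) = \left(3 - 9\right) \left(-117\right) \left(\left(-4 - \frac{2}{3} \cdot 2 + 4 \left(-7\right) + \frac{2}{3} \cdot 2 \left(-7\right)\right) + 17\right) = \left(3 - 9\right) \left(-117\right) \left(\left(-4 - \frac{4}{3} - 28 + \frac{4}{3} \left(-7\right)\right) + 17\right) = \left(-6\right) \left(-117\right) \left(\left(-4 - \frac{4}{3} - 28 - \frac{28}{3}\right) + 17\right) = 702 \left(- \frac{128}{3} + 17\right) = 702 \left(- \frac{77}{3}\right) = -18018$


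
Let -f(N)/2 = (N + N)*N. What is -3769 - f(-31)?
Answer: 75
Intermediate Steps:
f(N) = -4*N**2 (f(N) = -2*(N + N)*N = -2*2*N*N = -4*N**2)
-3769 - f(-31) = -3769 - (-4)*(-31)**2 = -3769 - (-4)*961 = -3769 - 1*(-3844) = -3769 + 3844 = 75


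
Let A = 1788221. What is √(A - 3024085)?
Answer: 2*I*√308966 ≈ 1111.7*I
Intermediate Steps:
√(A - 3024085) = √(1788221 - 3024085) = √(-1235864) = 2*I*√308966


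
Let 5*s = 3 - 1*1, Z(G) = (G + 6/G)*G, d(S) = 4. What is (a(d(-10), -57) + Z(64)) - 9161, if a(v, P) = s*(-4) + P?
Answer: -25588/5 ≈ -5117.6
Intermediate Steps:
Z(G) = G*(G + 6/G)
s = 2/5 (s = (3 - 1*1)/5 = (3 - 1)/5 = (1/5)*2 = 2/5 ≈ 0.40000)
a(v, P) = -8/5 + P (a(v, P) = (2/5)*(-4) + P = -8/5 + P)
(a(d(-10), -57) + Z(64)) - 9161 = ((-8/5 - 57) + (6 + 64**2)) - 9161 = (-293/5 + (6 + 4096)) - 9161 = (-293/5 + 4102) - 9161 = 20217/5 - 9161 = -25588/5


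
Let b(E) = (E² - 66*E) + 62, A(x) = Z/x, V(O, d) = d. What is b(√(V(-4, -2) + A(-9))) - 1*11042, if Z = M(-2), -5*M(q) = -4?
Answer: -494194/45 - 22*I*√470/5 ≈ -10982.0 - 95.39*I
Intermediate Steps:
M(q) = ⅘ (M(q) = -⅕*(-4) = ⅘)
Z = ⅘ ≈ 0.80000
A(x) = 4/(5*x)
b(E) = 62 + E² - 66*E
b(√(V(-4, -2) + A(-9))) - 1*11042 = (62 + (√(-2 + (⅘)/(-9)))² - 66*√(-2 + (⅘)/(-9))) - 1*11042 = (62 + (√(-2 + (⅘)*(-⅑)))² - 66*√(-2 + (⅘)*(-⅑))) - 11042 = (62 + (√(-2 - 4/45))² - 66*√(-2 - 4/45)) - 11042 = (62 + (√(-94/45))² - 22*I*√470/5) - 11042 = (62 + (I*√470/15)² - 22*I*√470/5) - 11042 = (62 - 94/45 - 22*I*√470/5) - 11042 = (2696/45 - 22*I*√470/5) - 11042 = -494194/45 - 22*I*√470/5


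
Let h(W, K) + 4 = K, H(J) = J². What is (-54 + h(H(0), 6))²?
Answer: 2704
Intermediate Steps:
h(W, K) = -4 + K
(-54 + h(H(0), 6))² = (-54 + (-4 + 6))² = (-54 + 2)² = (-52)² = 2704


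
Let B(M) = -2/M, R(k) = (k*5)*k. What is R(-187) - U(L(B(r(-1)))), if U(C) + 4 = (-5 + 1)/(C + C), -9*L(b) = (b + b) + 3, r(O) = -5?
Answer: 3322041/19 ≈ 1.7484e+5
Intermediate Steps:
R(k) = 5*k**2 (R(k) = (5*k)*k = 5*k**2)
L(b) = -1/3 - 2*b/9 (L(b) = -((b + b) + 3)/9 = -(2*b + 3)/9 = -(3 + 2*b)/9 = -1/3 - 2*b/9)
U(C) = -4 - 2/C (U(C) = -4 + (-5 + 1)/(C + C) = -4 - 4*1/(2*C) = -4 - 2/C)
R(-187) - U(L(B(r(-1)))) = 5*(-187)**2 - (-4 - 2/(-1/3 - (-4)/(9*(-5)))) = 5*34969 - (-4 - 2/(-1/3 - (-4)*(-1)/(9*5))) = 174845 - (-4 - 2/(-1/3 - 2/9*2/5)) = 174845 - (-4 - 2/(-1/3 - 4/45)) = 174845 - (-4 - 2/(-19/45)) = 174845 - (-4 - 2*(-45/19)) = 174845 - (-4 + 90/19) = 174845 - 1*14/19 = 174845 - 14/19 = 3322041/19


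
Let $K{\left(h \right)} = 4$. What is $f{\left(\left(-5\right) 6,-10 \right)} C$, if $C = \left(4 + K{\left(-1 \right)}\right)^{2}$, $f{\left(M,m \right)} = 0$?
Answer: $0$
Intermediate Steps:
$C = 64$ ($C = \left(4 + 4\right)^{2} = 8^{2} = 64$)
$f{\left(\left(-5\right) 6,-10 \right)} C = 0 \cdot 64 = 0$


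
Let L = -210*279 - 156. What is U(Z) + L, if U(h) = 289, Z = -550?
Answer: -58457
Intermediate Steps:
L = -58746 (L = -58590 - 156 = -58746)
U(Z) + L = 289 - 58746 = -58457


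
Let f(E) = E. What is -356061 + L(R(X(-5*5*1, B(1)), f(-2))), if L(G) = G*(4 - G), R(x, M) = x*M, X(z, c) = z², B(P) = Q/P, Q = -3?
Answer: -1923561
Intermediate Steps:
B(P) = -3/P
R(x, M) = M*x
-356061 + L(R(X(-5*5*1, B(1)), f(-2))) = -356061 + (-2*(-5*5*1)²)*(4 - (-2)*(-5*5*1)²) = -356061 + (-2*(-25*1)²)*(4 - (-2)*(-25*1)²) = -356061 + (-2*(-25)²)*(4 - (-2)*(-25)²) = -356061 + (-2*625)*(4 - (-2)*625) = -356061 - 1250*(4 - 1*(-1250)) = -356061 - 1250*(4 + 1250) = -356061 - 1250*1254 = -356061 - 1567500 = -1923561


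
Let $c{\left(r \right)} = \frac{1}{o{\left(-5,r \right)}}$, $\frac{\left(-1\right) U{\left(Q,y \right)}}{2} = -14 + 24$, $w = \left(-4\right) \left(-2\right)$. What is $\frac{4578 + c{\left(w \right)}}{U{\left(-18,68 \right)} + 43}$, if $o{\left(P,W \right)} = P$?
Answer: $\frac{22889}{115} \approx 199.03$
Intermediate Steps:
$w = 8$
$U{\left(Q,y \right)} = -20$ ($U{\left(Q,y \right)} = - 2 \left(-14 + 24\right) = \left(-2\right) 10 = -20$)
$c{\left(r \right)} = - \frac{1}{5}$ ($c{\left(r \right)} = \frac{1}{-5} = - \frac{1}{5}$)
$\frac{4578 + c{\left(w \right)}}{U{\left(-18,68 \right)} + 43} = \frac{4578 - \frac{1}{5}}{-20 + 43} = \frac{22889}{5 \cdot 23} = \frac{22889}{5} \cdot \frac{1}{23} = \frac{22889}{115}$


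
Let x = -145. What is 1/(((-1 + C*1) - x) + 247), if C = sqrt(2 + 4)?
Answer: 391/152875 - sqrt(6)/152875 ≈ 0.0025416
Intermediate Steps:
C = sqrt(6) ≈ 2.4495
1/(((-1 + C*1) - x) + 247) = 1/(((-1 + sqrt(6)*1) - 1*(-145)) + 247) = 1/(((-1 + sqrt(6)) + 145) + 247) = 1/((144 + sqrt(6)) + 247) = 1/(391 + sqrt(6))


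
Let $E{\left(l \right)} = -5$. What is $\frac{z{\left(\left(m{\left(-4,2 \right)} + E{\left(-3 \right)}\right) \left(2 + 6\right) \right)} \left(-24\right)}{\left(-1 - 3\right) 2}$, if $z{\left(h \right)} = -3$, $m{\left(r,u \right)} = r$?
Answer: $-9$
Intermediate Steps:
$\frac{z{\left(\left(m{\left(-4,2 \right)} + E{\left(-3 \right)}\right) \left(2 + 6\right) \right)} \left(-24\right)}{\left(-1 - 3\right) 2} = \frac{\left(-3\right) \left(-24\right)}{\left(-1 - 3\right) 2} = \frac{72}{\left(-4\right) 2} = \frac{72}{-8} = 72 \left(- \frac{1}{8}\right) = -9$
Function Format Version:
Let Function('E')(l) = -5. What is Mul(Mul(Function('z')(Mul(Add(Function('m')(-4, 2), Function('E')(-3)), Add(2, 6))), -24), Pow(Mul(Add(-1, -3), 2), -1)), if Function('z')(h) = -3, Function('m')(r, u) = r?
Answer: -9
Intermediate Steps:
Mul(Mul(Function('z')(Mul(Add(Function('m')(-4, 2), Function('E')(-3)), Add(2, 6))), -24), Pow(Mul(Add(-1, -3), 2), -1)) = Mul(Mul(-3, -24), Pow(Mul(Add(-1, -3), 2), -1)) = Mul(72, Pow(Mul(-4, 2), -1)) = Mul(72, Pow(-8, -1)) = Mul(72, Rational(-1, 8)) = -9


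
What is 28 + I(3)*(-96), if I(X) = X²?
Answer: -836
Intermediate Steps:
28 + I(3)*(-96) = 28 + 3²*(-96) = 28 + 9*(-96) = 28 - 864 = -836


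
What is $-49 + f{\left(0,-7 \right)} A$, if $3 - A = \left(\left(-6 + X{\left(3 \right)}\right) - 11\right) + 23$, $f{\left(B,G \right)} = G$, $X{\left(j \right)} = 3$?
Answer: $-7$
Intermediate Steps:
$A = -6$ ($A = 3 - \left(\left(\left(-6 + 3\right) - 11\right) + 23\right) = 3 - \left(\left(-3 - 11\right) + 23\right) = 3 - \left(-14 + 23\right) = 3 - 9 = -6$)
$-49 + f{\left(0,-7 \right)} A = -49 - -42 = -49 + 42 = -7$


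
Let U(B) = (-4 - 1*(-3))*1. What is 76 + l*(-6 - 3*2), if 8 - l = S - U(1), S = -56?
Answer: -680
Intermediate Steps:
U(B) = -1 (U(B) = (-4 + 3)*1 = -1*1 = -1)
l = 63 (l = 8 - (-56 - 1*(-1)) = 8 - (-56 + 1) = 8 - 1*(-55) = 8 + 55 = 63)
76 + l*(-6 - 3*2) = 76 + 63*(-6 - 3*2) = 76 + 63*(-6 - 6) = 76 + 63*(-12) = 76 - 756 = -680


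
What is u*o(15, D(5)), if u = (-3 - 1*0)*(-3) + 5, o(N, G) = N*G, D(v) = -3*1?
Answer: -630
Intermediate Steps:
D(v) = -3
o(N, G) = G*N
u = 14 (u = (-3 + 0)*(-3) + 5 = -3*(-3) + 5 = 9 + 5 = 14)
u*o(15, D(5)) = 14*(-3*15) = 14*(-45) = -630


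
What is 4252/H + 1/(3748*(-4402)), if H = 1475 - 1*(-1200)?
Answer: 70152452717/44134011800 ≈ 1.5895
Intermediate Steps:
H = 2675 (H = 1475 + 1200 = 2675)
4252/H + 1/(3748*(-4402)) = 4252/2675 + 1/(3748*(-4402)) = 4252*(1/2675) + (1/3748)*(-1/4402) = 4252/2675 - 1/16498696 = 70152452717/44134011800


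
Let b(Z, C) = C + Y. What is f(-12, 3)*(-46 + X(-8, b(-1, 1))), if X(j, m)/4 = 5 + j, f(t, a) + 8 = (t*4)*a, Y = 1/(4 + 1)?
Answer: 8816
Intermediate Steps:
Y = ⅕ (Y = 1/5 = ⅕ ≈ 0.20000)
b(Z, C) = ⅕ + C (b(Z, C) = C + ⅕ = ⅕ + C)
f(t, a) = -8 + 4*a*t (f(t, a) = -8 + (t*4)*a = -8 + (4*t)*a = -8 + 4*a*t)
X(j, m) = 20 + 4*j (X(j, m) = 4*(5 + j) = 20 + 4*j)
f(-12, 3)*(-46 + X(-8, b(-1, 1))) = (-8 + 4*3*(-12))*(-46 + (20 + 4*(-8))) = (-8 - 144)*(-46 + (20 - 32)) = -152*(-46 - 12) = -152*(-58) = 8816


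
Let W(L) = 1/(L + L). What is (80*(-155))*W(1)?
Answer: -6200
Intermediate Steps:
W(L) = 1/(2*L)
(80*(-155))*W(1) = (80*(-155))*((½)/1) = -6200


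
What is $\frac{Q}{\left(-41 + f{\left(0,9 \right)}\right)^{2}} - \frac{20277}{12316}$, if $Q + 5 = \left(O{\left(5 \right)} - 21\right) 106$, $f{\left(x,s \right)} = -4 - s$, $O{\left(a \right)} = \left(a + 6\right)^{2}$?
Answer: $\frac{4460018}{2244591} \approx 1.987$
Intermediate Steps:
$O{\left(a \right)} = \left(6 + a\right)^{2}$
$Q = 10595$ ($Q = -5 + \left(\left(6 + 5\right)^{2} - 21\right) 106 = -5 + \left(11^{2} - 21\right) 106 = -5 + \left(121 - 21\right) 106 = -5 + 100 \cdot 106 = -5 + 10600 = 10595$)
$\frac{Q}{\left(-41 + f{\left(0,9 \right)}\right)^{2}} - \frac{20277}{12316} = \frac{10595}{\left(-41 - 13\right)^{2}} - \frac{20277}{12316} = \frac{10595}{\left(-54\right)^{2}} - \frac{20277}{12316} = \frac{10595}{2916} - \frac{20277}{12316} = \frac{4460018}{2244591}$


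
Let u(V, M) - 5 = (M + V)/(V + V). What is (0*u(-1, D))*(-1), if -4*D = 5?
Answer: 0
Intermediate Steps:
D = -5/4 (D = -¼*5 = -5/4 ≈ -1.2500)
u(V, M) = 5 + (M + V)/(2*V) (u(V, M) = 5 + (M + V)/(V + V) = 5 + (M + V)/((2*V)) = 5 + (M + V)*(1/(2*V)) = 5 + (M + V)/(2*V))
(0*u(-1, D))*(-1) = (0*((½)*(-5/4 + 11*(-1))/(-1)))*(-1) = (0*((½)*(-1)*(-5/4 - 11)))*(-1) = (0*((½)*(-1)*(-49/4)))*(-1) = (0*(49/8))*(-1) = 0*(-1) = 0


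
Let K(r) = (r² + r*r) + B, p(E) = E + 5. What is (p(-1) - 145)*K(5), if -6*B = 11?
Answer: -13583/2 ≈ -6791.5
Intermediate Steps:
B = -11/6 (B = -⅙*11 = -11/6 ≈ -1.8333)
p(E) = 5 + E
K(r) = -11/6 + 2*r² (K(r) = (r² + r*r) - 11/6 = (r² + r²) - 11/6 = 2*r² - 11/6 = -11/6 + 2*r²)
(p(-1) - 145)*K(5) = ((5 - 1) - 145)*(-11/6 + 2*5²) = (4 - 145)*(-11/6 + 2*25) = -141*(-11/6 + 50) = -141*289/6 = -13583/2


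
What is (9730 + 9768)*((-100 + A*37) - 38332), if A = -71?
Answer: -800568382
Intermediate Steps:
(9730 + 9768)*((-100 + A*37) - 38332) = (9730 + 9768)*((-100 - 71*37) - 38332) = 19498*((-100 - 2627) - 38332) = 19498*(-2727 - 38332) = 19498*(-41059) = -800568382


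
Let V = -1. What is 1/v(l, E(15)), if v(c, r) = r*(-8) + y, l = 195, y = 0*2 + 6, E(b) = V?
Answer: 1/14 ≈ 0.071429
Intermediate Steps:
E(b) = -1
y = 6 (y = 0 + 6 = 6)
v(c, r) = 6 - 8*r (v(c, r) = r*(-8) + 6 = -8*r + 6 = 6 - 8*r)
1/v(l, E(15)) = 1/(6 - 8*(-1)) = 1/(6 + 8) = 1/14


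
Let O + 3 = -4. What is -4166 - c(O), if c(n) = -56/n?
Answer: -4174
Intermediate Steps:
O = -7 (O = -3 - 4 = -7)
-4166 - c(O) = -4166 - (-56)/(-7) = -4166 - (-56)*(-1)/7 = -4166 - 1*8 = -4166 - 8 = -4174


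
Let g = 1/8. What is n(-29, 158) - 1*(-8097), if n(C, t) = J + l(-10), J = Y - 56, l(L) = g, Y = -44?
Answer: 63977/8 ≈ 7997.1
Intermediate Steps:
g = 1/8 ≈ 0.12500
l(L) = 1/8
J = -100 (J = -44 - 56 = -100)
n(C, t) = -799/8 (n(C, t) = -100 + 1/8 = -799/8)
n(-29, 158) - 1*(-8097) = -799/8 - 1*(-8097) = -799/8 + 8097 = 63977/8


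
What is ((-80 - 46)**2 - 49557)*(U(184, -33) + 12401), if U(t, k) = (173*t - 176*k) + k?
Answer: -1684319448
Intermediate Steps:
U(t, k) = -175*k + 173*t (U(t, k) = (-176*k + 173*t) + k = -175*k + 173*t)
((-80 - 46)**2 - 49557)*(U(184, -33) + 12401) = ((-80 - 46)**2 - 49557)*((-175*(-33) + 173*184) + 12401) = ((-126)**2 - 49557)*((5775 + 31832) + 12401) = (15876 - 49557)*(37607 + 12401) = -33681*50008 = -1684319448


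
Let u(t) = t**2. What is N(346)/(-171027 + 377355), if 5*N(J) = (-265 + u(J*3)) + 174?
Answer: 1077353/1031640 ≈ 1.0443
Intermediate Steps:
N(J) = -91/5 + 9*J**2/5 (N(J) = ((-265 + (J*3)**2) + 174)/5 = ((-265 + (3*J)**2) + 174)/5 = ((-265 + 9*J**2) + 174)/5 = (-91 + 9*J**2)/5 = -91/5 + 9*J**2/5)
N(346)/(-171027 + 377355) = (-91/5 + (9/5)*346**2)/(-171027 + 377355) = (-91/5 + (9/5)*119716)/206328 = (-91/5 + 1077444/5)*(1/206328) = (1077353/5)*(1/206328) = 1077353/1031640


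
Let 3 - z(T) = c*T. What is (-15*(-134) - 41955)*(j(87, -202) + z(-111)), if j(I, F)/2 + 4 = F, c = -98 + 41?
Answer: 269069520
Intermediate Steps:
c = -57
j(I, F) = -8 + 2*F
z(T) = 3 + 57*T (z(T) = 3 - (-57)*T = 3 + 57*T)
(-15*(-134) - 41955)*(j(87, -202) + z(-111)) = (-15*(-134) - 41955)*((-8 + 2*(-202)) + (3 + 57*(-111))) = (2010 - 41955)*((-8 - 404) + (3 - 6327)) = -39945*(-412 - 6324) = -39945*(-6736) = 269069520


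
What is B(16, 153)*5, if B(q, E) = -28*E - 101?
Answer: -21925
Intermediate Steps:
B(q, E) = -101 - 28*E
B(16, 153)*5 = (-101 - 28*153)*5 = (-101 - 4284)*5 = -4385*5 = -21925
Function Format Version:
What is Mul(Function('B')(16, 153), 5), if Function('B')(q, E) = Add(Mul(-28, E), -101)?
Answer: -21925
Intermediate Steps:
Function('B')(q, E) = Add(-101, Mul(-28, E))
Mul(Function('B')(16, 153), 5) = Mul(Add(-101, Mul(-28, 153)), 5) = Mul(Add(-101, -4284), 5) = Mul(-4385, 5) = -21925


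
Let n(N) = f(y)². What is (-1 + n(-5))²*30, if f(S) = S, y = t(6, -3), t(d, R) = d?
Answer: 36750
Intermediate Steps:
y = 6
n(N) = 36 (n(N) = 6² = 36)
(-1 + n(-5))²*30 = (-1 + 36)²*30 = 35²*30 = 1225*30 = 36750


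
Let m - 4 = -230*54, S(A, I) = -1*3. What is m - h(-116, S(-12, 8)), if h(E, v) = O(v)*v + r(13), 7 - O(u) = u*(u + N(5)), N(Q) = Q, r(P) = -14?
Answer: -12363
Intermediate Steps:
S(A, I) = -3
O(u) = 7 - u*(5 + u) (O(u) = 7 - u*(u + 5) = 7 - u*(5 + u))
m = -12416 (m = 4 - 230*54 = 4 - 12420 = -12416)
h(E, v) = -14 + v*(7 - v² - 5*v) (h(E, v) = (7 - v² - 5*v)*v - 14 = v*(7 - v² - 5*v) - 14 = -14 + v*(7 - v² - 5*v))
m - h(-116, S(-12, 8)) = -12416 - (-14 - 1*(-3)*(-7 + (-3)² + 5*(-3))) = -12416 - (-14 - 1*(-3)*(-7 + 9 - 15)) = -12416 - (-14 - 1*(-3)*(-13)) = -12416 - (-14 - 39) = -12416 - 1*(-53) = -12416 + 53 = -12363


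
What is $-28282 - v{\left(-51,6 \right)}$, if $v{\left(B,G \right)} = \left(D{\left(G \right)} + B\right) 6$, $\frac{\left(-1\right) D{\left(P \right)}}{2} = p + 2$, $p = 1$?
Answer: $-27940$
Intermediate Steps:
$D{\left(P \right)} = -6$ ($D{\left(P \right)} = - 2 \left(1 + 2\right) = \left(-2\right) 3 = -6$)
$v{\left(B,G \right)} = -36 + 6 B$ ($v{\left(B,G \right)} = \left(-6 + B\right) 6 = -36 + 6 B$)
$-28282 - v{\left(-51,6 \right)} = -28282 - \left(-36 + 6 \left(-51\right)\right) = -28282 - \left(-36 - 306\right) = -28282 - -342 = -28282 + 342 = -27940$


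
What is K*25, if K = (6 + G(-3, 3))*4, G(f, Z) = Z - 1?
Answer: 800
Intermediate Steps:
G(f, Z) = -1 + Z
K = 32 (K = (6 + (-1 + 3))*4 = (6 + 2)*4 = 8*4 = 32)
K*25 = 32*25 = 800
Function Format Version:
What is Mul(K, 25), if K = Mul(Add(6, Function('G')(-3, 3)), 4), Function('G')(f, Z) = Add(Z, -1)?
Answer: 800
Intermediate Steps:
Function('G')(f, Z) = Add(-1, Z)
K = 32 (K = Mul(Add(6, Add(-1, 3)), 4) = Mul(Add(6, 2), 4) = Mul(8, 4) = 32)
Mul(K, 25) = Mul(32, 25) = 800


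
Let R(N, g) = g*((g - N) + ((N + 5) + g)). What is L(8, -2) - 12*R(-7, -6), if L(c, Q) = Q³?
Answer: -512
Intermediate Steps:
R(N, g) = g*(5 + 2*g) (R(N, g) = g*((g - N) + ((5 + N) + g)) = g*((g - N) + (5 + N + g)) = g*(5 + 2*g))
L(8, -2) - 12*R(-7, -6) = (-2)³ - (-72)*(5 + 2*(-6)) = -8 - (-72)*(5 - 12) = -8 - (-72)*(-7) = -8 - 12*42 = -8 - 504 = -512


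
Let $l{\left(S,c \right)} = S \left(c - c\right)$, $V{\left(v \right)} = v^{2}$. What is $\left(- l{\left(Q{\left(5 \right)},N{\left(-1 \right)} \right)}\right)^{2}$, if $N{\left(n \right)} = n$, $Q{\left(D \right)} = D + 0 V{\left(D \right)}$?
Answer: $0$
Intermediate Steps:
$Q{\left(D \right)} = D$ ($Q{\left(D \right)} = D + 0 D^{2} = D + 0 = D$)
$l{\left(S,c \right)} = 0$ ($l{\left(S,c \right)} = S 0 = 0$)
$\left(- l{\left(Q{\left(5 \right)},N{\left(-1 \right)} \right)}\right)^{2} = \left(\left(-1\right) 0\right)^{2} = 0^{2} = 0$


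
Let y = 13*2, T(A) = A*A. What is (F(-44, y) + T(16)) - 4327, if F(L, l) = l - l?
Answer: -4071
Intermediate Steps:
T(A) = A**2
y = 26
F(L, l) = 0
(F(-44, y) + T(16)) - 4327 = (0 + 16**2) - 4327 = (0 + 256) - 4327 = 256 - 4327 = -4071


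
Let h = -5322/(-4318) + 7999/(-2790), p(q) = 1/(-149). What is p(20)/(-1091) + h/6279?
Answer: -1562676933719/6148346680959210 ≈ -0.00025416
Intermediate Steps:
p(q) = -1/149
h = -9845651/6023610 (h = -5322*(-1/4318) + 7999*(-1/2790) = 2661/2159 - 7999/2790 = -9845651/6023610 ≈ -1.6345)
p(20)/(-1091) + h/6279 = -1/149/(-1091) - 9845651/6023610/6279 = -1/149*(-1/1091) - 9845651/6023610*1/6279 = 1/162559 - 9845651/37822247190 = -1562676933719/6148346680959210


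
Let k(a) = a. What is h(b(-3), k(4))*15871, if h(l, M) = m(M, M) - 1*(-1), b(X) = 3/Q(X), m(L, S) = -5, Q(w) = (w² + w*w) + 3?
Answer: -63484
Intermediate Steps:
Q(w) = 3 + 2*w² (Q(w) = (w² + w²) + 3 = 2*w² + 3 = 3 + 2*w²)
b(X) = 3/(3 + 2*X²)
h(l, M) = -4 (h(l, M) = -5 - 1*(-1) = -5 + 1 = -4)
h(b(-3), k(4))*15871 = -4*15871 = -63484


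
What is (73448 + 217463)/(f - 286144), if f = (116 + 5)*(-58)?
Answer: -290911/293162 ≈ -0.99232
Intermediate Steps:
f = -7018 (f = 121*(-58) = -7018)
(73448 + 217463)/(f - 286144) = (73448 + 217463)/(-7018 - 286144) = 290911/(-293162) = 290911*(-1/293162) = -290911/293162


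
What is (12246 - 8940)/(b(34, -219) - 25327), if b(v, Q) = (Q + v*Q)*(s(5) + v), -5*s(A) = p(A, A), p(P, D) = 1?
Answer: -1653/142202 ≈ -0.011624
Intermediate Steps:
s(A) = -1/5 (s(A) = -1/5*1 = -1/5)
b(v, Q) = (-1/5 + v)*(Q + Q*v) (b(v, Q) = (Q + v*Q)*(-1/5 + v) = (Q + Q*v)*(-1/5 + v) = (-1/5 + v)*(Q + Q*v))
(12246 - 8940)/(b(34, -219) - 25327) = (12246 - 8940)/((1/5)*(-219)*(-1 + 4*34 + 5*34**2) - 25327) = 3306/((1/5)*(-219)*(-1 + 136 + 5*1156) - 25327) = 3306/((1/5)*(-219)*(-1 + 136 + 5780) - 25327) = 3306/((1/5)*(-219)*5915 - 25327) = 3306/(-259077 - 25327) = 3306/(-284404) = 3306*(-1/284404) = -1653/142202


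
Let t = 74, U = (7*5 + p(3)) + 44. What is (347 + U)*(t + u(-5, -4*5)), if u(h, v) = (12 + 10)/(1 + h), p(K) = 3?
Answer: 58773/2 ≈ 29387.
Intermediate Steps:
u(h, v) = 22/(1 + h)
U = 82 (U = (7*5 + 3) + 44 = (35 + 3) + 44 = 38 + 44 = 82)
(347 + U)*(t + u(-5, -4*5)) = (347 + 82)*(74 + 22/(1 - 5)) = 429*(74 + 22/(-4)) = 429*(74 + 22*(-¼)) = 429*(74 - 11/2) = 429*(137/2) = 58773/2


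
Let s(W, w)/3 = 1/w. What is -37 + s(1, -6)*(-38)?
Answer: -18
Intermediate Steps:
s(W, w) = 3/w
-37 + s(1, -6)*(-38) = -37 + (3/(-6))*(-38) = -37 + (3*(-1/6))*(-38) = -37 - 1/2*(-38) = -37 + 19 = -18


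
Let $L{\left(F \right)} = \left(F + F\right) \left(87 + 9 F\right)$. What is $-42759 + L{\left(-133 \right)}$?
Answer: $252501$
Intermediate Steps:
$L{\left(F \right)} = 2 F \left(87 + 9 F\right)$
$-42759 + L{\left(-133 \right)} = -42759 + 6 \left(-133\right) \left(29 + 3 \left(-133\right)\right) = -42759 + 6 \left(-133\right) \left(29 - 399\right) = -42759 + 6 \left(-133\right) \left(-370\right) = -42759 + 295260 = 252501$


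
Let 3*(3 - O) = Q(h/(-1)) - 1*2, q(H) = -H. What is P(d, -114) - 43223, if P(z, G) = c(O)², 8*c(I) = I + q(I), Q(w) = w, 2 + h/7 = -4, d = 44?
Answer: -43223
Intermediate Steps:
h = -42 (h = -14 + 7*(-4) = -14 - 28 = -42)
O = -31/3 (O = 3 - (-42/(-1) - 1*2)/3 = 3 - (-42*(-1) - 2)/3 = 3 - (42 - 2)/3 = 3 - ⅓*40 = 3 - 40/3 = -31/3 ≈ -10.333)
c(I) = 0 (c(I) = (I - I)/8 = (⅛)*0 = 0)
P(z, G) = 0 (P(z, G) = 0² = 0)
P(d, -114) - 43223 = 0 - 43223 = -43223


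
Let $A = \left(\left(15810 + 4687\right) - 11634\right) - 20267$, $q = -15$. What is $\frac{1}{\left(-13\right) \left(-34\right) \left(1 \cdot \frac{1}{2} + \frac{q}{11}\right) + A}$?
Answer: $- \frac{11}{129643} \approx -8.4848 \cdot 10^{-5}$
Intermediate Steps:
$A = -11404$ ($A = \left(20497 - 11634\right) - 20267 = 8863 - 20267 = -11404$)
$\frac{1}{\left(-13\right) \left(-34\right) \left(1 \cdot \frac{1}{2} + \frac{q}{11}\right) + A} = \frac{1}{\left(-13\right) \left(-34\right) \left(1 \cdot \frac{1}{2} - \frac{15}{11}\right) - 11404} = \frac{1}{442 \left(1 \cdot \frac{1}{2} - \frac{15}{11}\right) - 11404} = \frac{1}{442 \left(\frac{1}{2} - \frac{15}{11}\right) - 11404} = \frac{1}{442 \left(- \frac{19}{22}\right) - 11404} = \frac{1}{- \frac{4199}{11} - 11404} = \frac{1}{- \frac{129643}{11}} = - \frac{11}{129643}$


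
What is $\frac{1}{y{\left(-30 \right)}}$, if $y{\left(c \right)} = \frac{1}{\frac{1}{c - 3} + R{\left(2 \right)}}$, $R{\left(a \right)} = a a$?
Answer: $\frac{131}{33} \approx 3.9697$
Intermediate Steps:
$R{\left(a \right)} = a^{2}$
$y{\left(c \right)} = \frac{1}{4 + \frac{1}{-3 + c}}$ ($y{\left(c \right)} = \frac{1}{\frac{1}{c - 3} + 2^{2}} = \frac{1}{\frac{1}{-3 + c} + 4} = \frac{1}{4 + \frac{1}{-3 + c}}$)
$\frac{1}{y{\left(-30 \right)}} = \frac{1}{\frac{1}{-11 + 4 \left(-30\right)} \left(-3 - 30\right)} = \frac{1}{\frac{1}{-11 - 120} \left(-33\right)} = \frac{1}{\frac{1}{-131} \left(-33\right)} = \frac{1}{\left(- \frac{1}{131}\right) \left(-33\right)} = \frac{1}{\frac{33}{131}} = \frac{131}{33}$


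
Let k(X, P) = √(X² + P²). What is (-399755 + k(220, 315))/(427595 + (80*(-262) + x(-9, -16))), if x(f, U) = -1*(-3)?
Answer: -399755/406638 + 5*√5905/406638 ≈ -0.98213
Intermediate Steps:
x(f, U) = 3
k(X, P) = √(P² + X²)
(-399755 + k(220, 315))/(427595 + (80*(-262) + x(-9, -16))) = (-399755 + √(315² + 220²))/(427595 + (80*(-262) + 3)) = (-399755 + √(99225 + 48400))/(427595 + (-20960 + 3)) = (-399755 + √147625)/(427595 - 20957) = (-399755 + 5*√5905)/406638 = (-399755 + 5*√5905)*(1/406638) = -399755/406638 + 5*√5905/406638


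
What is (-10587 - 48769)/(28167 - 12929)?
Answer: -1562/401 ≈ -3.8953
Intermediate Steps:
(-10587 - 48769)/(28167 - 12929) = -59356/15238 = -59356*1/15238 = -1562/401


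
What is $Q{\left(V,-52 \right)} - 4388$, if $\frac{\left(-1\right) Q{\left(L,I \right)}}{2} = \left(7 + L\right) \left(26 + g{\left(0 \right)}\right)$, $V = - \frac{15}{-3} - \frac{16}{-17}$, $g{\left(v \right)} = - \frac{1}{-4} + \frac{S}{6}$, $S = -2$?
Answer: $- \frac{257998}{51} \approx -5058.8$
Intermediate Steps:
$g{\left(v \right)} = - \frac{1}{12}$ ($g{\left(v \right)} = - \frac{1}{-4} - \frac{2}{6} = \left(-1\right) \left(- \frac{1}{4}\right) - \frac{1}{3} = \frac{1}{4} - \frac{1}{3} = - \frac{1}{12}$)
$V = \frac{101}{17}$ ($V = \left(-15\right) \left(- \frac{1}{3}\right) - - \frac{16}{17} = 5 + \frac{16}{17} = \frac{101}{17} \approx 5.9412$)
$Q{\left(L,I \right)} = - \frac{2177}{6} - \frac{311 L}{6}$ ($Q{\left(L,I \right)} = - 2 \left(7 + L\right) \left(26 - \frac{1}{12}\right) = - 2 \left(7 + L\right) \frac{311}{12} = - 2 \left(\frac{2177}{12} + \frac{311 L}{12}\right) = - \frac{2177}{6} - \frac{311 L}{6}$)
$Q{\left(V,-52 \right)} - 4388 = \left(- \frac{2177}{6} - \frac{31411}{102}\right) - 4388 = - \frac{34210}{51} - 4388 = - \frac{257998}{51}$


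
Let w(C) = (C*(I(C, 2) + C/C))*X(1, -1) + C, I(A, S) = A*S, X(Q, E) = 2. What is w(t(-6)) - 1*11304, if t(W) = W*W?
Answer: -6012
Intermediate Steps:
t(W) = W²
w(C) = C + 2*C*(1 + 2*C) (w(C) = (C*(C*2 + C/C))*2 + C = (C*(2*C + 1))*2 + C = (C*(1 + 2*C))*2 + C = 2*C*(1 + 2*C) + C = C + 2*C*(1 + 2*C))
w(t(-6)) - 1*11304 = (-6)²*(3 + 4*(-6)²) - 1*11304 = 36*(3 + 4*36) - 11304 = 36*(3 + 144) - 11304 = 36*147 - 11304 = 5292 - 11304 = -6012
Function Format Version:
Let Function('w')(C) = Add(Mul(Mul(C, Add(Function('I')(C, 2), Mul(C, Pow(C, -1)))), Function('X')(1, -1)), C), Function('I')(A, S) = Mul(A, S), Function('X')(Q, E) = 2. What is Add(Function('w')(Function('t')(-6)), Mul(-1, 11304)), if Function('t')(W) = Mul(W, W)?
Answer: -6012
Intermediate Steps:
Function('t')(W) = Pow(W, 2)
Function('w')(C) = Add(C, Mul(2, C, Add(1, Mul(2, C)))) (Function('w')(C) = Add(Mul(Mul(C, Add(Mul(C, 2), Mul(C, Pow(C, -1)))), 2), C) = Add(Mul(Mul(C, Add(Mul(2, C), 1)), 2), C) = Add(Mul(Mul(C, Add(1, Mul(2, C))), 2), C) = Add(Mul(2, C, Add(1, Mul(2, C))), C) = Add(C, Mul(2, C, Add(1, Mul(2, C)))))
Add(Function('w')(Function('t')(-6)), Mul(-1, 11304)) = Add(Mul(Pow(-6, 2), Add(3, Mul(4, Pow(-6, 2)))), Mul(-1, 11304)) = Add(Mul(36, Add(3, Mul(4, 36))), -11304) = Add(Mul(36, Add(3, 144)), -11304) = Add(Mul(36, 147), -11304) = Add(5292, -11304) = -6012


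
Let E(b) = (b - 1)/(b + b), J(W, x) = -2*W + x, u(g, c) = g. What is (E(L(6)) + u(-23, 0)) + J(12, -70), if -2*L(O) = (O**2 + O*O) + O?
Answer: -4543/39 ≈ -116.49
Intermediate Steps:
L(O) = -O**2 - O/2 (L(O) = -((O**2 + O*O) + O)/2 = -((O**2 + O**2) + O)/2 = -(2*O**2 + O)/2 = -(O + 2*O**2)/2 = -O**2 - O/2)
J(W, x) = x - 2*W
E(b) = (-1 + b)/(2*b) (E(b) = (-1 + b)/((2*b)) = (-1 + b)*(1/(2*b)) = (-1 + b)/(2*b))
(E(L(6)) + u(-23, 0)) + J(12, -70) = ((-1 - 1*6*(1/2 + 6))/(2*((-1*6*(1/2 + 6)))) - 23) + (-70 - 2*12) = ((-1 - 1*6*13/2)/(2*((-1*6*13/2))) - 23) + (-70 - 24) = ((1/2)*(-1 - 39)/(-39) - 23) - 94 = ((1/2)*(-1/39)*(-40) - 23) - 94 = (20/39 - 23) - 94 = -877/39 - 94 = -4543/39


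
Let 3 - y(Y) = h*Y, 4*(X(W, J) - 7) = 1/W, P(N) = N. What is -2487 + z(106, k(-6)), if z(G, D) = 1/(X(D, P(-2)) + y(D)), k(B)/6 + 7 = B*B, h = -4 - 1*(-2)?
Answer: -619682607/249169 ≈ -2487.0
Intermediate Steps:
h = -2 (h = -4 + 2 = -2)
X(W, J) = 7 + 1/(4*W)
y(Y) = 3 + 2*Y (y(Y) = 3 - (-2)*Y = 3 + 2*Y)
k(B) = -42 + 6*B² (k(B) = -42 + 6*(B*B) = -42 + 6*B²)
z(G, D) = 1/(10 + 2*D + 1/(4*D)) (z(G, D) = 1/((7 + 1/(4*D)) + (3 + 2*D)) = 1/(10 + 2*D + 1/(4*D)))
-2487 + z(106, k(-6)) = -2487 + 4*(-42 + 6*(-6)²)/(1 + 8*(-42 + 6*(-6)²)*(5 + (-42 + 6*(-6)²))) = -2487 + 4*(-42 + 6*36)/(1 + 8*(-42 + 6*36)*(5 + (-42 + 6*36))) = -2487 + 4*(-42 + 216)/(1 + 8*(-42 + 216)*(5 + (-42 + 216))) = -2487 + 4*174/(1 + 8*174*(5 + 174)) = -2487 + 4*174/(1 + 8*174*179) = -2487 + 4*174/(1 + 249168) = -2487 + 4*174/249169 = -2487 + 4*174*(1/249169) = -2487 + 696/249169 = -619682607/249169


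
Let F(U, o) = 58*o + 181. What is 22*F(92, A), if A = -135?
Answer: -168278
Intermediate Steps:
F(U, o) = 181 + 58*o
22*F(92, A) = 22*(181 + 58*(-135)) = 22*(181 - 7830) = 22*(-7649) = -168278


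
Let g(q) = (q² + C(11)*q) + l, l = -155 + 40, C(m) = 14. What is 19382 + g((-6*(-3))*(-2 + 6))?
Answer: 25459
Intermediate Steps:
l = -115
g(q) = -115 + q² + 14*q (g(q) = (q² + 14*q) - 115 = -115 + q² + 14*q)
19382 + g((-6*(-3))*(-2 + 6)) = 19382 + (-115 + ((-6*(-3))*(-2 + 6))² + 14*((-6*(-3))*(-2 + 6))) = 19382 + (-115 + (18*4)² + 14*(18*4)) = 19382 + (-115 + 72² + 14*72) = 19382 + (-115 + 5184 + 1008) = 19382 + 6077 = 25459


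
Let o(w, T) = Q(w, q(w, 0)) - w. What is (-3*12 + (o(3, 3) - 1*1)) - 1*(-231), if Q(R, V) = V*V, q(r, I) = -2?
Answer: 195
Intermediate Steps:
Q(R, V) = V**2
o(w, T) = 4 - w (o(w, T) = (-2)**2 - w = 4 - w)
(-3*12 + (o(3, 3) - 1*1)) - 1*(-231) = (-3*12 + ((4 - 1*3) - 1*1)) - 1*(-231) = (-36 + ((4 - 3) - 1)) + 231 = (-36 + (1 - 1)) + 231 = (-36 + 0) + 231 = -36 + 231 = 195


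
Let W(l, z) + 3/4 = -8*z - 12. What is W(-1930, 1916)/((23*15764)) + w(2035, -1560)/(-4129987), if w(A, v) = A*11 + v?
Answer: -283630639881/5989670586256 ≈ -0.047353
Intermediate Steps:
W(l, z) = -51/4 - 8*z (W(l, z) = -¾ + (-8*z - 12) = -¾ + (-12 - 8*z) = -51/4 - 8*z)
w(A, v) = v + 11*A (w(A, v) = 11*A + v = v + 11*A)
W(-1930, 1916)/((23*15764)) + w(2035, -1560)/(-4129987) = (-51/4 - 8*1916)/((23*15764)) + (-1560 + 11*2035)/(-4129987) = (-51/4 - 15328)/362572 + (-1560 + 22385)*(-1/4129987) = -61363/4*1/362572 + 20825*(-1/4129987) = -61363/1450288 - 20825/4129987 = -283630639881/5989670586256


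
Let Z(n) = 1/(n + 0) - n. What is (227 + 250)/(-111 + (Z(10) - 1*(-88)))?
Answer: -4770/329 ≈ -14.498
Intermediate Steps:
Z(n) = 1/n - n
(227 + 250)/(-111 + (Z(10) - 1*(-88))) = (227 + 250)/(-111 + ((1/10 - 1*10) - 1*(-88))) = 477/(-111 + ((1/10 - 10) + 88)) = 477/(-111 + (-99/10 + 88)) = 477/(-111 + 781/10) = 477/(-329/10) = 477*(-10/329) = -4770/329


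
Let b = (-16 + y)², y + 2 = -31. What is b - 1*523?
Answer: 1878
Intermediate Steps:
y = -33 (y = -2 - 31 = -33)
b = 2401 (b = (-16 - 33)² = (-49)² = 2401)
b - 1*523 = 2401 - 1*523 = 2401 - 523 = 1878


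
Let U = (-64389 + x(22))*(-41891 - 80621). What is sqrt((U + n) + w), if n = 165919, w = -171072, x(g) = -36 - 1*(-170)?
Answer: sqrt(7872003407) ≈ 88724.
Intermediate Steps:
x(g) = 134 (x(g) = -36 + 170 = 134)
U = 7872008560 (U = (-64389 + 134)*(-41891 - 80621) = -64255*(-122512) = 7872008560)
sqrt((U + n) + w) = sqrt((7872008560 + 165919) - 171072) = sqrt(7872174479 - 171072) = sqrt(7872003407)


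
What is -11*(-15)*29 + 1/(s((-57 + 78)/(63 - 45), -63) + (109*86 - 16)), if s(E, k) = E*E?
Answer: 1612243581/336937 ≈ 4785.0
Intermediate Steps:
s(E, k) = E²
-11*(-15)*29 + 1/(s((-57 + 78)/(63 - 45), -63) + (109*86 - 16)) = -11*(-15)*29 + 1/(((-57 + 78)/(63 - 45))² + (109*86 - 16)) = 165*29 + 1/((21/18)² + (9374 - 16)) = 4785 + 1/((21*(1/18))² + 9358) = 4785 + 1/((7/6)² + 9358) = 4785 + 1/(49/36 + 9358) = 4785 + 1/(336937/36) = 4785 + 36/336937 = 1612243581/336937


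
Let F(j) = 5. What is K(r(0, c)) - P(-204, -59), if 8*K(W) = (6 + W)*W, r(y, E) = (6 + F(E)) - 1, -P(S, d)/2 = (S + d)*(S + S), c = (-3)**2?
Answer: 214628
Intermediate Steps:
c = 9
P(S, d) = -4*S*(S + d) (P(S, d) = -2*(S + d)*(S + S) = -2*(S + d)*2*S = -4*S*(S + d))
r(y, E) = 10 (r(y, E) = (6 + 5) - 1 = 11 - 1 = 10)
K(W) = W*(6 + W)/8 (K(W) = ((6 + W)*W)/8 = (W*(6 + W))/8 = W*(6 + W)/8)
K(r(0, c)) - P(-204, -59) = (1/8)*10*(6 + 10) - (-4)*(-204)*(-204 - 59) = (1/8)*10*16 - (-4)*(-204)*(-263) = 20 - 1*(-214608) = 20 + 214608 = 214628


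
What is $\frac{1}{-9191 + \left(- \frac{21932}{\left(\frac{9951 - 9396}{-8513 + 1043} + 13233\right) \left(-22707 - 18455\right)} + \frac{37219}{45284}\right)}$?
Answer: $- \frac{6141811330389988}{56444339724678379113} \approx -0.00010881$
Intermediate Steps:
$\frac{1}{-9191 + \left(- \frac{21932}{\left(\frac{9951 - 9396}{-8513 + 1043} + 13233\right) \left(-22707 - 18455\right)} + \frac{37219}{45284}\right)} = \frac{1}{-9191 + \left(- \frac{21932}{\left(\frac{555}{-7470} + 13233\right) \left(-41162\right)} + 37219 \cdot \frac{1}{45284}\right)} = \frac{1}{-9191 + \left(- \frac{21932}{\left(555 \left(- \frac{1}{7470}\right) + 13233\right) \left(-41162\right)} + \frac{37219}{45284}\right)} = \frac{1}{-9191 + \left(- \frac{21932}{\left(- \frac{37}{498} + 13233\right) \left(-41162\right)} + \frac{37219}{45284}\right)} = \frac{1}{-9191 + \left(- \frac{21932}{\frac{6589997}{498} \left(-41162\right)} + \frac{37219}{45284}\right)} = \frac{1}{-9191 + \left(- \frac{21932}{- \frac{135628728257}{249}} + \frac{37219}{45284}\right)} = \frac{1}{-9191 + \left(\left(-21932\right) \left(- \frac{249}{135628728257}\right) + \frac{37219}{45284}\right)} = \frac{1}{-9191 + \left(\frac{5461068}{135628728257} + \frac{37219}{45284}\right)} = \frac{1}{-9191 + \frac{5048212936000595}{6141811330389988}} = \frac{1}{- \frac{56444339724678379113}{6141811330389988}} = - \frac{6141811330389988}{56444339724678379113}$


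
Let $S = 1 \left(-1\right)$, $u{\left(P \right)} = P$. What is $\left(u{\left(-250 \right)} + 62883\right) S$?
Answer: $-62633$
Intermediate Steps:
$S = -1$
$\left(u{\left(-250 \right)} + 62883\right) S = \left(-250 + 62883\right) \left(-1\right) = 62633 \left(-1\right) = -62633$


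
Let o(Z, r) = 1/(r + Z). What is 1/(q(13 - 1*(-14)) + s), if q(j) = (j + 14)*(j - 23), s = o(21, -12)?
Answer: 9/1477 ≈ 0.0060934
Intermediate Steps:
o(Z, r) = 1/(Z + r)
s = 1/9 (s = 1/(21 - 12) = 1/9 ≈ 0.11111)
q(j) = (-23 + j)*(14 + j) (q(j) = (14 + j)*(-23 + j) = (-23 + j)*(14 + j))
1/(q(13 - 1*(-14)) + s) = 1/((-322 + (13 - 1*(-14))**2 - 9*(13 - 1*(-14))) + 1/9) = 1/((-322 + (13 + 14)**2 - 9*(13 + 14)) + 1/9) = 1/((-322 + 27**2 - 9*27) + 1/9) = 1/((-322 + 729 - 243) + 1/9) = 1/(164 + 1/9) = 1/(1477/9) = 9/1477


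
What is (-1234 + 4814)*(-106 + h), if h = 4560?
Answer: 15945320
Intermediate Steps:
(-1234 + 4814)*(-106 + h) = (-1234 + 4814)*(-106 + 4560) = 3580*4454 = 15945320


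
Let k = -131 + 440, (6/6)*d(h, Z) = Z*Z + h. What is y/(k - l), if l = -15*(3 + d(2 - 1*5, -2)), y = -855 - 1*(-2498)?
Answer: 1643/369 ≈ 4.4526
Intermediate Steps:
y = 1643 (y = -855 + 2498 = 1643)
d(h, Z) = h + Z² (d(h, Z) = Z*Z + h = Z² + h = h + Z²)
l = -60 (l = -15*(3 + ((2 - 1*5) + (-2)²)) = -15*(3 + ((2 - 5) + 4)) = -15*(3 + (-3 + 4)) = -15*(3 + 1) = -15*4 = -60)
k = 309
y/(k - l) = 1643/(309 - 1*(-60)) = 1643/(309 + 60) = 1643/369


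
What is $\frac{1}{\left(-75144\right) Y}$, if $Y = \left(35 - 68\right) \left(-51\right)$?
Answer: $- \frac{1}{126467352} \approx -7.9072 \cdot 10^{-9}$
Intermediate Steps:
$Y = 1683$ ($Y = \left(-33\right) \left(-51\right) = 1683$)
$\frac{1}{\left(-75144\right) Y} = \frac{1}{\left(-75144\right) 1683} = \left(- \frac{1}{75144}\right) \frac{1}{1683} = - \frac{1}{126467352}$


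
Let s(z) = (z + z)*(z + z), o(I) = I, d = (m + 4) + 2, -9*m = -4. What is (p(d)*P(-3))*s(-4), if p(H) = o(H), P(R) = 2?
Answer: 7424/9 ≈ 824.89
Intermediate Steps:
m = 4/9 (m = -⅑*(-4) = 4/9 ≈ 0.44444)
d = 58/9 (d = (4/9 + 4) + 2 = 40/9 + 2 = 58/9 ≈ 6.4444)
p(H) = H
s(z) = 4*z² (s(z) = (2*z)*(2*z) = 4*z²)
(p(d)*P(-3))*s(-4) = ((58/9)*2)*(4*(-4)²) = 116*(4*16)/9 = (116/9)*64 = 7424/9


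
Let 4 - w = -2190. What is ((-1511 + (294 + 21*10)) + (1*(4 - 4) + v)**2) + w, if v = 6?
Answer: 1223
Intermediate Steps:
w = 2194 (w = 4 - 1*(-2190) = 4 + 2190 = 2194)
((-1511 + (294 + 21*10)) + (1*(4 - 4) + v)**2) + w = ((-1511 + (294 + 21*10)) + (1*(4 - 4) + 6)**2) + 2194 = ((-1511 + (294 + 210)) + (1*0 + 6)**2) + 2194 = ((-1511 + 504) + (0 + 6)**2) + 2194 = (-1007 + 6**2) + 2194 = (-1007 + 36) + 2194 = -971 + 2194 = 1223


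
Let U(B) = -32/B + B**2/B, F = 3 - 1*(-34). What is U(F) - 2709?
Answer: -98896/37 ≈ -2672.9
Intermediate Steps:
F = 37 (F = 3 + 34 = 37)
U(B) = B - 32/B (U(B) = -32/B + B = B - 32/B)
U(F) - 2709 = (37 - 32/37) - 2709 = 1337/37 - 2709 = -98896/37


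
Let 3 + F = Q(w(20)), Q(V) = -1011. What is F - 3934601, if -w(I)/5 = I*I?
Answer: -3935615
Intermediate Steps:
w(I) = -5*I² (w(I) = -5*I*I = -5*I²)
F = -1014 (F = -3 - 1011 = -1014)
F - 3934601 = -1014 - 3934601 = -3935615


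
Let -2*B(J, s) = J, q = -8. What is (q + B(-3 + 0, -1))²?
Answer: 169/4 ≈ 42.250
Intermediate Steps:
B(J, s) = -J/2
(q + B(-3 + 0, -1))² = (-8 - (-3 + 0)/2)² = (-8 - ½*(-3))² = (-8 + 3/2)² = (-13/2)² = 169/4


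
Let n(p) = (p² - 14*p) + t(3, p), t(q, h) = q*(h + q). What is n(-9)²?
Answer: 35721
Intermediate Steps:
n(p) = 9 + p² - 11*p (n(p) = (p² - 14*p) + 3*(p + 3) = (p² - 14*p) + 3*(3 + p) = (p² - 14*p) + (9 + 3*p) = 9 + p² - 11*p)
n(-9)² = (9 + (-9)² - 11*(-9))² = (9 + 81 + 99)² = 189² = 35721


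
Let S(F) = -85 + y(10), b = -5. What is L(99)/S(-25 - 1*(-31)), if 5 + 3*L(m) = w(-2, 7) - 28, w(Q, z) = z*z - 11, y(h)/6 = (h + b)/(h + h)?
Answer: -10/501 ≈ -0.019960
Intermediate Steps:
y(h) = 3*(-5 + h)/h (y(h) = 6*((h - 5)/(h + h)) = 6*((-5 + h)/((2*h))) = 6*((-5 + h)*(1/(2*h))) = 6*((-5 + h)/(2*h)) = 3*(-5 + h)/h)
w(Q, z) = -11 + z**2 (w(Q, z) = z**2 - 11 = -11 + z**2)
L(m) = 5/3 (L(m) = -5/3 + ((-11 + 7**2) - 28)/3 = -5/3 + ((-11 + 49) - 28)/3 = -5/3 + (38 - 28)/3 = -5/3 + (1/3)*10 = -5/3 + 10/3 = 5/3)
S(F) = -167/2 (S(F) = -85 + (3 - 15/10) = -85 + (3 - 15*1/10) = -85 + (3 - 3/2) = -85 + 3/2 = -167/2)
L(99)/S(-25 - 1*(-31)) = 5/(3*(-167/2)) = (5/3)*(-2/167) = -10/501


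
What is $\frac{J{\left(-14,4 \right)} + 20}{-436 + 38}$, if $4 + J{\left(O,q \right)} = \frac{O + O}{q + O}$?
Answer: $- \frac{47}{995} \approx -0.047236$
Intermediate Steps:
$J{\left(O,q \right)} = -4 + \frac{2 O}{O + q}$ ($J{\left(O,q \right)} = -4 + \frac{O + O}{q + O} = -4 + \frac{2 O}{O + q}$)
$\frac{J{\left(-14,4 \right)} + 20}{-436 + 38} = \frac{\frac{2 \left(\left(-1\right) \left(-14\right) - 8\right)}{-14 + 4} + 20}{-436 + 38} = \frac{\frac{2 \left(14 - 8\right)}{-10} + 20}{-398} = \left(2 \left(- \frac{1}{10}\right) 6 + 20\right) \left(- \frac{1}{398}\right) = \left(- \frac{6}{5} + 20\right) \left(- \frac{1}{398}\right) = \frac{94}{5} \left(- \frac{1}{398}\right) = - \frac{47}{995}$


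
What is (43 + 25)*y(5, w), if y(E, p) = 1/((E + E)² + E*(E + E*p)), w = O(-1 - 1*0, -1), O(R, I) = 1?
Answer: 34/75 ≈ 0.45333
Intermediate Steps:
w = 1
y(E, p) = 1/(4*E² + E*(E + E*p)) (y(E, p) = 1/((2*E)² + E*(E + E*p)) = 1/(4*E² + E*(E + E*p)))
(43 + 25)*y(5, w) = (43 + 25)*(1/(5²*(5 + 1))) = 68*((1/25)/6) = 68*((1/25)*(⅙)) = 68*(1/150) = 34/75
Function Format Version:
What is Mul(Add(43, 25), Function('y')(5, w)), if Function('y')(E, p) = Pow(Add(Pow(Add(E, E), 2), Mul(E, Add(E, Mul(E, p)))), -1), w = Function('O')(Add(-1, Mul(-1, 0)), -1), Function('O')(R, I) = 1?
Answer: Rational(34, 75) ≈ 0.45333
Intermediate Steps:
w = 1
Function('y')(E, p) = Pow(Add(Mul(4, Pow(E, 2)), Mul(E, Add(E, Mul(E, p)))), -1) (Function('y')(E, p) = Pow(Add(Pow(Mul(2, E), 2), Mul(E, Add(E, Mul(E, p)))), -1) = Pow(Add(Mul(4, Pow(E, 2)), Mul(E, Add(E, Mul(E, p)))), -1))
Mul(Add(43, 25), Function('y')(5, w)) = Mul(Add(43, 25), Mul(Pow(5, -2), Pow(Add(5, 1), -1))) = Mul(68, Mul(Rational(1, 25), Pow(6, -1))) = Mul(68, Mul(Rational(1, 25), Rational(1, 6))) = Mul(68, Rational(1, 150)) = Rational(34, 75)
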